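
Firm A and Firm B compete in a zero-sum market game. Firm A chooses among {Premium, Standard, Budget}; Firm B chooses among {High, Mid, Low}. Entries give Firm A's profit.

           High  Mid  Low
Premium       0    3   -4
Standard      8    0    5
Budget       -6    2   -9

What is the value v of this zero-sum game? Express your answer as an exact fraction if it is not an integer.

Row minima: Premium → -4, Standard → 0, Budget → -9; maximin = 0.
Column maxima: High → 8, Mid → 3, Low → 5; minimax = 3.
0 ≠ 3, so there is no saddle point; optimal play is mixed.
Budget is strictly dominated by Premium, so Firm A never plays it.
High is strictly dominated by Low (it gives Firm A strictly more in every row), so Firm B never plays it.
On the remaining 2×2 (Premium, Standard vs Mid, Low):
Let Firm A play Premium with probability p. Expected payoff against Mid: 3p + 0(1−p) = 3p; against Low: (-4)p + 5(1−p) = −9p + 5.
Setting these equal: 3p = −9p + 5 ⇒ 12p = 5 ⇒ p = 5/12, and the value is (3)·(5/12) = 5/4.
For Firm B: with q = P(Mid), equating Premium's and Standard's payoffs gives 7q − 4 = −5q + 5 ⇒ q = 3/4.

5/4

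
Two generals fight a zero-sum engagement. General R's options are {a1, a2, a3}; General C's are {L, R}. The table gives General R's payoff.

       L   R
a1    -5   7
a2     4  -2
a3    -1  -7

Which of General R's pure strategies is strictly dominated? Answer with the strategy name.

a3

a2 gives a strictly higher payoff than a3 against every column: 4 > -1, -2 > -7.
So a3 is strictly dominated and General R never plays it.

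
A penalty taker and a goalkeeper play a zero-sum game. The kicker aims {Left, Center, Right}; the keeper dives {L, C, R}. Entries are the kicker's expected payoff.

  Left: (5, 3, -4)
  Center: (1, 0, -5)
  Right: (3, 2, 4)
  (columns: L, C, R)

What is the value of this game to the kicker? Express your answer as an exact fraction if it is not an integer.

Row minima: Left → -4, Center → -5, Right → 2; maximin = 2.
Column maxima: L → 5, C → 3, R → 4; minimax = 3.
2 ≠ 3, so there is no saddle point; optimal play is mixed.
Center is strictly dominated by Left, so the kicker never plays it.
L is strictly dominated by C (it gives the kicker strictly more in every row), so the keeper never plays it.
On the remaining 2×2 (Left, Right vs C, R):
Let the kicker play Left with probability p. Expected payoff against C: 3p + 2(1−p) = p + 2; against R: (-4)p + 4(1−p) = −8p + 4.
Setting these equal: p + 2 = −8p + 4 ⇒ 9p = 2 ⇒ p = 2/9, and the value is (1)·(2/9) + 2 = 20/9.
For the keeper: with q = P(C), equating Left's and Right's payoffs gives 7q − 4 = −2q + 4 ⇒ q = 8/9.

20/9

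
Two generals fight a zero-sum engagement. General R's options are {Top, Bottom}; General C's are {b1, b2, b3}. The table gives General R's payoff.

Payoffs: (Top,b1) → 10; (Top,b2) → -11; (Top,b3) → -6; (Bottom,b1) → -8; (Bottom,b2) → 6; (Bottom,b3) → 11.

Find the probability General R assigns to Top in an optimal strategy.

2/5

Row minima: Top → -11, Bottom → -8; maximin = -8.
Column maxima: b1 → 10, b2 → 6, b3 → 11; minimax = 6.
-8 ≠ 6, so there is no saddle point; optimal play is mixed.
b3 is strictly dominated by b2 (it gives General R strictly more in every row), so General C never plays it.
On the remaining 2×2 (Top, Bottom vs b1, b2):
Let General R play Top with probability p. Expected payoff against b1: 10p + (-8)(1−p) = 18p − 8; against b2: (-11)p + 6(1−p) = −17p + 6.
Setting these equal: 18p − 8 = −17p + 6 ⇒ 35p = 14 ⇒ p = 2/5, and the value is (18)·(2/5) − 8 = -4/5.
For General C: with q = P(b1), equating Top's and Bottom's payoffs gives 21q − 11 = −14q + 6 ⇒ q = 17/35.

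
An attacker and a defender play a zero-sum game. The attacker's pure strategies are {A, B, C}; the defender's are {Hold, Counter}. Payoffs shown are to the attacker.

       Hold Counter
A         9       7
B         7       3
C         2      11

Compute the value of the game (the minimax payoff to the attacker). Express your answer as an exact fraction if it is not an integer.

Row minima: A → 7, B → 3, C → 2; maximin = 7.
Column maxima: Hold → 9, Counter → 11; minimax = 9.
7 ≠ 9, so there is no saddle point; optimal play is mixed.
B is strictly dominated by A, so the attacker never plays it.
On the remaining 2×2 (A, C vs Hold, Counter):
Let the attacker play A with probability p. Expected payoff against Hold: 9p + 2(1−p) = 7p + 2; against Counter: 7p + 11(1−p) = −4p + 11.
Setting these equal: 7p + 2 = −4p + 11 ⇒ 11p = 9 ⇒ p = 9/11, and the value is (7)·(9/11) + 2 = 85/11.
For the defender: with q = P(Hold), equating A's and C's payoffs gives 2q + 7 = −9q + 11 ⇒ q = 4/11.

85/11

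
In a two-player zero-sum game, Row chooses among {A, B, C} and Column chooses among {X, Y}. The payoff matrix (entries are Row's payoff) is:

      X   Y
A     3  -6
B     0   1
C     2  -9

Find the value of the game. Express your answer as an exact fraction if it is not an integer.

Row minima: A → -6, B → 0, C → -9; maximin = 0.
Column maxima: X → 3, Y → 1; minimax = 1.
0 ≠ 1, so there is no saddle point; optimal play is mixed.
C is strictly dominated by A, so Row never plays it.
On the remaining 2×2 (A, B vs X, Y):
Let Row play A with probability p. Expected payoff against X: 3p + 0(1−p) = 3p; against Y: (-6)p + 1(1−p) = −7p + 1.
Setting these equal: 3p = −7p + 1 ⇒ 10p = 1 ⇒ p = 1/10, and the value is (3)·(1/10) = 3/10.
For Column: with q = P(X), equating A's and B's payoffs gives 9q − 6 = −q + 1 ⇒ q = 7/10.

3/10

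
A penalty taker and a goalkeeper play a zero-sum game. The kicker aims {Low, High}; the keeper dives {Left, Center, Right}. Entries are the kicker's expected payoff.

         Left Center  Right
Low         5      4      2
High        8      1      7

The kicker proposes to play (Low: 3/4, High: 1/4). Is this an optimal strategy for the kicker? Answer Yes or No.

Yes

Against Left this mix gives (3/4)·5 + (1/4)·8 = 23/4.
Against Center this mix gives (3/4)·4 + (1/4)·1 = 13/4.
Against Right this mix gives (3/4)·2 + (1/4)·7 = 13/4.
All of the keeper's active replies (Center, Right) yield 13/4, and no column does worse for the kicker. The mix makes the keeper indifferent and guarantees 13/4, so it is optimal.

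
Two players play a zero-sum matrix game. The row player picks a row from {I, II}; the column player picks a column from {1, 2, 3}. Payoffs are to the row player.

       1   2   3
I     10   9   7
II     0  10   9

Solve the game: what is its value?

15/2

Row minima: I → 7, II → 0; maximin = 7.
Column maxima: 1 → 10, 2 → 10, 3 → 9; minimax = 9.
7 ≠ 9, so there is no saddle point; optimal play is mixed.
2 is strictly dominated by 3 (it gives the row player strictly more in every row), so the column player never plays it.
On the remaining 2×2 (I, II vs 1, 3):
Let the row player play I with probability p. Expected payoff against 1: 10p + 0(1−p) = 10p; against 3: 7p + 9(1−p) = −2p + 9.
Setting these equal: 10p = −2p + 9 ⇒ 12p = 9 ⇒ p = 3/4, and the value is (10)·(3/4) = 15/2.
For the column player: with q = P(1), equating I's and II's payoffs gives 3q + 7 = −9q + 9 ⇒ q = 1/6.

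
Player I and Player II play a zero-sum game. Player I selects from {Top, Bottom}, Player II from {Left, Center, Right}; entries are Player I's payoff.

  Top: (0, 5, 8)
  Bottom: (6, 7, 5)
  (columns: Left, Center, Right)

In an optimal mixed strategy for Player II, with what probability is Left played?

1/3

Row minima: Top → 0, Bottom → 5; maximin = 5.
Column maxima: Left → 6, Center → 7, Right → 8; minimax = 6.
5 ≠ 6, so there is no saddle point; optimal play is mixed.
Center is strictly dominated by Left (it gives Player I strictly more in every row), so Player II never plays it.
On the remaining 2×2 (Top, Bottom vs Left, Right):
Let Player I play Top with probability p. Expected payoff against Left: 0p + 6(1−p) = −6p + 6; against Right: 8p + 5(1−p) = 3p + 5.
Setting these equal: −6p + 6 = 3p + 5 ⇒ −9p = -1 ⇒ p = 1/9, and the value is (-6)·(1/9) + 6 = 16/3.
For Player II: with q = P(Left), equating Top's and Bottom's payoffs gives −8q + 8 = q + 5 ⇒ q = 1/3.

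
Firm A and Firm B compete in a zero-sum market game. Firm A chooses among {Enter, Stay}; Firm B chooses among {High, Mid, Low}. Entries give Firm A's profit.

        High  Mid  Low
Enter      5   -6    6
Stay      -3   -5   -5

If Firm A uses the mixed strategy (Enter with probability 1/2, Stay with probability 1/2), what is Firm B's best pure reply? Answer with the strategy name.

Mid

If Firm B plays High, Firm A's expected payoff is (1/2)·5 + (1/2)·(-3) = 1.
If Firm B plays Mid, Firm A's expected payoff is (1/2)·(-6) + (1/2)·(-5) = -11/2.
If Firm B plays Low, Firm A's expected payoff is (1/2)·6 + (1/2)·(-5) = 1/2.
Firm B minimizes Firm A's payoff; the smallest is -11/2, so the best response is Mid.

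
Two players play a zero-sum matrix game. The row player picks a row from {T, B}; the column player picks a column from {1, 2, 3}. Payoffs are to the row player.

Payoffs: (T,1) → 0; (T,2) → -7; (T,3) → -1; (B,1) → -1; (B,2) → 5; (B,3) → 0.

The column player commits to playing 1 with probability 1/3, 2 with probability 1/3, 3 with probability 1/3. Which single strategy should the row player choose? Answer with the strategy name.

Expected payoff of T: (1/3)·0 + (1/3)·(-7) + (1/3)·(-1) = -8/3.
Expected payoff of B: (1/3)·(-1) + (1/3)·5 + (1/3)·0 = 4/3.
The largest is 4/3, so the row player's best response is B.

B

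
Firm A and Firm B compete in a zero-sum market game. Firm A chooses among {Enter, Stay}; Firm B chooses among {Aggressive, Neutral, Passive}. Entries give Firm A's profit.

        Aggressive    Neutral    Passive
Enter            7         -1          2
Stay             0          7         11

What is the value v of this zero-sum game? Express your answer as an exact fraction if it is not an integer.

49/15

Row minima: Enter → -1, Stay → 0; maximin = 0.
Column maxima: Aggressive → 7, Neutral → 7, Passive → 11; minimax = 7.
0 ≠ 7, so there is no saddle point; optimal play is mixed.
Passive is strictly dominated by Neutral (it gives Firm A strictly more in every row), so Firm B never plays it.
On the remaining 2×2 (Enter, Stay vs Aggressive, Neutral):
Let Firm A play Enter with probability p. Expected payoff against Aggressive: 7p + 0(1−p) = 7p; against Neutral: (-1)p + 7(1−p) = −8p + 7.
Setting these equal: 7p = −8p + 7 ⇒ 15p = 7 ⇒ p = 7/15, and the value is (7)·(7/15) = 49/15.
For Firm B: with q = P(Aggressive), equating Enter's and Stay's payoffs gives 8q − 1 = −7q + 7 ⇒ q = 8/15.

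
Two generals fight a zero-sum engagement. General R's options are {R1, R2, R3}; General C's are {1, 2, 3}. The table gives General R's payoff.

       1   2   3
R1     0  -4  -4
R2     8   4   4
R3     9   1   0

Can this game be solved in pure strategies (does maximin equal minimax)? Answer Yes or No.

Row minima: R1 → -4, R2 → 4, R3 → 0; maximin = 4.
Column maxima: 1 → 9, 2 → 4, 3 → 4; minimax = 4.
maximin = minimax = 4, so a saddle point exists.

Yes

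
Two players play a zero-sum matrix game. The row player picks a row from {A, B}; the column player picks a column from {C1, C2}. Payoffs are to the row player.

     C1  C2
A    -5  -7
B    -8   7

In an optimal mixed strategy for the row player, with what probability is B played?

2/17

Row minima: A → -7, B → -8; maximin = -7.
Column maxima: C1 → -5, C2 → 7; minimax = -5.
-7 ≠ -5, so there is no saddle point; optimal play is mixed.
Let the row player play A with probability p. Expected payoff against C1: (-5)p + (-8)(1−p) = 3p − 8; against C2: (-7)p + 7(1−p) = −14p + 7.
Setting these equal: 3p − 8 = −14p + 7 ⇒ 17p = 15 ⇒ p = 15/17, and the value is (3)·(15/17) − 8 = -91/17.
For the column player: with q = P(C1), equating A's and B's payoffs gives 2q − 7 = −15q + 7 ⇒ q = 14/17.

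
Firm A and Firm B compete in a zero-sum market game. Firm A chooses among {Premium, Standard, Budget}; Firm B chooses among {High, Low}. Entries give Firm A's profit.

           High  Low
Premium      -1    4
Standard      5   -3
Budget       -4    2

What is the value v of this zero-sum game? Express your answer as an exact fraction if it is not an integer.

17/13

Row minima: Premium → -1, Standard → -3, Budget → -4; maximin = -1.
Column maxima: High → 5, Low → 4; minimax = 4.
-1 ≠ 4, so there is no saddle point; optimal play is mixed.
Budget is strictly dominated by Premium, so Firm A never plays it.
On the remaining 2×2 (Premium, Standard vs High, Low):
Let Firm A play Premium with probability p. Expected payoff against High: (-1)p + 5(1−p) = −6p + 5; against Low: 4p + (-3)(1−p) = 7p − 3.
Setting these equal: −6p + 5 = 7p − 3 ⇒ −13p = -8 ⇒ p = 8/13, and the value is (-6)·(8/13) + 5 = 17/13.
For Firm B: with q = P(High), equating Premium's and Standard's payoffs gives −5q + 4 = 8q − 3 ⇒ q = 7/13.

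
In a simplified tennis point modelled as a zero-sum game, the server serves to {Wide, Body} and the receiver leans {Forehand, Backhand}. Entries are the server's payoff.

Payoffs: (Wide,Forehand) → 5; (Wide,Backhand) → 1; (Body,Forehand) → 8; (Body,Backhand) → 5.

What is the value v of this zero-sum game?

5

Row minima: Wide → 1, Body → 5; maximin = 5.
Column maxima: Forehand → 8, Backhand → 5; minimax = 5.
Since maximin = minimax = 5, there is a saddle point and the value is 5.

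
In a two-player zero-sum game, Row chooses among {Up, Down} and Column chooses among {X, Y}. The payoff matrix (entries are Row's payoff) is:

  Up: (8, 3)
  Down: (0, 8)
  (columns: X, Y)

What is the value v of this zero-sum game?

Row minima: Up → 3, Down → 0; maximin = 3.
Column maxima: X → 8, Y → 8; minimax = 8.
3 ≠ 8, so there is no saddle point; optimal play is mixed.
Let Row play Up with probability p. Expected payoff against X: 8p + 0(1−p) = 8p; against Y: 3p + 8(1−p) = −5p + 8.
Setting these equal: 8p = −5p + 8 ⇒ 13p = 8 ⇒ p = 8/13, and the value is (8)·(8/13) = 64/13.
For Column: with q = P(X), equating Up's and Down's payoffs gives 5q + 3 = −8q + 8 ⇒ q = 5/13.

64/13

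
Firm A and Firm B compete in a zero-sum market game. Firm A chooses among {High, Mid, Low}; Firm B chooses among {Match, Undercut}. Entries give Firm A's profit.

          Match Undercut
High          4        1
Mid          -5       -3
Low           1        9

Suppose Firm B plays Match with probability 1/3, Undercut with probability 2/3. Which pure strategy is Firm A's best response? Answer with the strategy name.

Expected payoff of High: (1/3)·4 + (2/3)·1 = 2.
Expected payoff of Mid: (1/3)·(-5) + (2/3)·(-3) = -11/3.
Expected payoff of Low: (1/3)·1 + (2/3)·9 = 19/3.
The largest is 19/3, so Firm A's best response is Low.

Low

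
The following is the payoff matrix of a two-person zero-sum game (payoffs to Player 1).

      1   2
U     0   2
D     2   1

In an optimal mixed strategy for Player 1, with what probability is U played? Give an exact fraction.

1/3

Row minima: U → 0, D → 1; maximin = 1.
Column maxima: 1 → 2, 2 → 2; minimax = 2.
1 ≠ 2, so there is no saddle point; optimal play is mixed.
Let Player 1 play U with probability p. Expected payoff against 1: 0p + 2(1−p) = −2p + 2; against 2: 2p + 1(1−p) = p + 1.
Setting these equal: −2p + 2 = p + 1 ⇒ −3p = -1 ⇒ p = 1/3, and the value is (-2)·(1/3) + 2 = 4/3.
For Player 2: with q = P(1), equating U's and D's payoffs gives −2q + 2 = q + 1 ⇒ q = 1/3.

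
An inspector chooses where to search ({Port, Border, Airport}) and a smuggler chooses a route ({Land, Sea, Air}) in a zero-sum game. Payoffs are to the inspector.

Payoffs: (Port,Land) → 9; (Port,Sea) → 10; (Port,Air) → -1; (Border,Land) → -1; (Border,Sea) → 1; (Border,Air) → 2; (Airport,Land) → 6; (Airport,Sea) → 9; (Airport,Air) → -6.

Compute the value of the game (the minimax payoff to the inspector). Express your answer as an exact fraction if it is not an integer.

17/13

Row minima: Port → -1, Border → -1, Airport → -6; maximin = -1.
Column maxima: Land → 9, Sea → 10, Air → 2; minimax = 2.
-1 ≠ 2, so there is no saddle point; optimal play is mixed.
Airport is strictly dominated by Port, so the inspector never plays it.
Sea is strictly dominated by Land (it gives the inspector strictly more in every row), so the smuggler never plays it.
On the remaining 2×2 (Port, Border vs Land, Air):
Let the inspector play Port with probability p. Expected payoff against Land: 9p + (-1)(1−p) = 10p − 1; against Air: (-1)p + 2(1−p) = −3p + 2.
Setting these equal: 10p − 1 = −3p + 2 ⇒ 13p = 3 ⇒ p = 3/13, and the value is (10)·(3/13) − 1 = 17/13.
For the smuggler: with q = P(Land), equating Port's and Border's payoffs gives 10q − 1 = −3q + 2 ⇒ q = 3/13.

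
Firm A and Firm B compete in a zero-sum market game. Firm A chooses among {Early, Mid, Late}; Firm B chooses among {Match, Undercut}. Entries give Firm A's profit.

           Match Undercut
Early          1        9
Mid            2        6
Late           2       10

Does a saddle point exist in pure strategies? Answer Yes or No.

Row minima: Early → 1, Mid → 2, Late → 2; maximin = 2.
Column maxima: Match → 2, Undercut → 10; minimax = 2.
maximin = minimax = 2, so a saddle point exists.

Yes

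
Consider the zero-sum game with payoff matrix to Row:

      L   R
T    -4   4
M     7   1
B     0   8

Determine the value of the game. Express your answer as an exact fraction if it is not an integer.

4

Row minima: T → -4, M → 1, B → 0; maximin = 1.
Column maxima: L → 7, R → 8; minimax = 7.
1 ≠ 7, so there is no saddle point; optimal play is mixed.
T is strictly dominated by B, so Row never plays it.
On the remaining 2×2 (M, B vs L, R):
Let Row play M with probability p. Expected payoff against L: 7p + 0(1−p) = 7p; against R: 1p + 8(1−p) = −7p + 8.
Setting these equal: 7p = −7p + 8 ⇒ 14p = 8 ⇒ p = 4/7, and the value is (7)·(4/7) = 4.
For Column: with q = P(L), equating M's and B's payoffs gives 6q + 1 = −8q + 8 ⇒ q = 1/2.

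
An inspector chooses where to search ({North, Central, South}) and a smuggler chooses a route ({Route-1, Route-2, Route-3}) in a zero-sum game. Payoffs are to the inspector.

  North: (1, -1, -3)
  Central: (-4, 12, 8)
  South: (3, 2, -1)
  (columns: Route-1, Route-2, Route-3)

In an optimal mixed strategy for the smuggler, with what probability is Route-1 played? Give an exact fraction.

Row minima: North → -3, Central → -4, South → -1; maximin = -1.
Column maxima: Route-1 → 3, Route-2 → 12, Route-3 → 8; minimax = 3.
-1 ≠ 3, so there is no saddle point; optimal play is mixed.
North is strictly dominated by South, so the inspector never plays it.
Route-2 is strictly dominated by Route-3 (it gives the inspector strictly more in every row), so the smuggler never plays it.
On the remaining 2×2 (Central, South vs Route-1, Route-3):
Let the inspector play Central with probability p. Expected payoff against Route-1: (-4)p + 3(1−p) = −7p + 3; against Route-3: 8p + (-1)(1−p) = 9p − 1.
Setting these equal: −7p + 3 = 9p − 1 ⇒ −16p = -4 ⇒ p = 1/4, and the value is (-7)·(1/4) + 3 = 5/4.
For the smuggler: with q = P(Route-1), equating Central's and South's payoffs gives −12q + 8 = 4q − 1 ⇒ q = 9/16.

9/16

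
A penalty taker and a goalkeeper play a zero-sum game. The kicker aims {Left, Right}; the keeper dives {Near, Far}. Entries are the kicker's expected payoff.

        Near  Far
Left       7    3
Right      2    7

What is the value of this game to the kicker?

Row minima: Left → 3, Right → 2; maximin = 3.
Column maxima: Near → 7, Far → 7; minimax = 7.
3 ≠ 7, so there is no saddle point; optimal play is mixed.
Let the kicker play Left with probability p. Expected payoff against Near: 7p + 2(1−p) = 5p + 2; against Far: 3p + 7(1−p) = −4p + 7.
Setting these equal: 5p + 2 = −4p + 7 ⇒ 9p = 5 ⇒ p = 5/9, and the value is (5)·(5/9) + 2 = 43/9.
For the keeper: with q = P(Near), equating Left's and Right's payoffs gives 4q + 3 = −5q + 7 ⇒ q = 4/9.

43/9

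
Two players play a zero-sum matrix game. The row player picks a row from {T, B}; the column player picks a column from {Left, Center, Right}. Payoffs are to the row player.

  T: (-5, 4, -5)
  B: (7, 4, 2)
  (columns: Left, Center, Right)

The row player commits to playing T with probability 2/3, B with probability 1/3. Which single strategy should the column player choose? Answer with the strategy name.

If the column player plays Left, the row player's expected payoff is (2/3)·(-5) + (1/3)·7 = -1.
If the column player plays Center, the row player's expected payoff is (2/3)·4 + (1/3)·4 = 4.
If the column player plays Right, the row player's expected payoff is (2/3)·(-5) + (1/3)·2 = -8/3.
The column player minimizes the row player's payoff; the smallest is -8/3, so the best response is Right.

Right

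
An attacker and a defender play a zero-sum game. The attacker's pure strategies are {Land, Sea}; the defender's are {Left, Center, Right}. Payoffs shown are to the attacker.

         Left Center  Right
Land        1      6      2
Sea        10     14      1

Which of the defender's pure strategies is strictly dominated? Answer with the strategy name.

Left holds the attacker's payoff strictly below Center in every row: 1 < 6, 10 < 14.
So Center is strictly dominated for the defender.

Center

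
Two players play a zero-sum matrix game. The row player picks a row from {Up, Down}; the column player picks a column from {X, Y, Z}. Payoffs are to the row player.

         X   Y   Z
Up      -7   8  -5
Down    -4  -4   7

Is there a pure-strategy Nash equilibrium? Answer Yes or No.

Yes

Row minima: Up → -7, Down → -4; maximin = -4.
Column maxima: X → -4, Y → 8, Z → 7; minimax = -4.
maximin = minimax = -4, so a saddle point exists.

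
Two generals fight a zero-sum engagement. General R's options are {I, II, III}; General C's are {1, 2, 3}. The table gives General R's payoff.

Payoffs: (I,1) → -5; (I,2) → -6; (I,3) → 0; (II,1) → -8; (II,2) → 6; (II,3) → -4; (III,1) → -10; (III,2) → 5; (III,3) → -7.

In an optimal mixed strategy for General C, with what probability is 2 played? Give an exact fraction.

Row minima: I → -6, II → -8, III → -10; maximin = -6.
Column maxima: 1 → -5, 2 → 6, 3 → 0; minimax = -5.
-6 ≠ -5, so there is no saddle point; optimal play is mixed.
III is strictly dominated by II, so General R never plays it.
3 is strictly dominated by 1 (it gives General R strictly more in every row), so General C never plays it.
On the remaining 2×2 (I, II vs 1, 2):
Let General R play I with probability p. Expected payoff against 1: (-5)p + (-8)(1−p) = 3p − 8; against 2: (-6)p + 6(1−p) = −12p + 6.
Setting these equal: 3p − 8 = −12p + 6 ⇒ 15p = 14 ⇒ p = 14/15, and the value is (3)·(14/15) − 8 = -26/5.
For General C: with q = P(1), equating I's and II's payoffs gives q − 6 = −14q + 6 ⇒ q = 4/5.

1/5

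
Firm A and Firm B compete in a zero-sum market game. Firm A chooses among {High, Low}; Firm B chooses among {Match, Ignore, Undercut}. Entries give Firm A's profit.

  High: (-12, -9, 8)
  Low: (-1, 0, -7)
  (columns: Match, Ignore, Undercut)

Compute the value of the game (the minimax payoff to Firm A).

Row minima: High → -12, Low → -7; maximin = -7.
Column maxima: Match → -1, Ignore → 0, Undercut → 8; minimax = -1.
-7 ≠ -1, so there is no saddle point; optimal play is mixed.
Ignore is strictly dominated by Match (it gives Firm A strictly more in every row), so Firm B never plays it.
On the remaining 2×2 (High, Low vs Match, Undercut):
Let Firm A play High with probability p. Expected payoff against Match: (-12)p + (-1)(1−p) = −11p − 1; against Undercut: 8p + (-7)(1−p) = 15p − 7.
Setting these equal: −11p − 1 = 15p − 7 ⇒ −26p = -6 ⇒ p = 3/13, and the value is (-11)·(3/13) − 1 = -46/13.
For Firm B: with q = P(Match), equating High's and Low's payoffs gives −20q + 8 = 6q − 7 ⇒ q = 15/26.

-46/13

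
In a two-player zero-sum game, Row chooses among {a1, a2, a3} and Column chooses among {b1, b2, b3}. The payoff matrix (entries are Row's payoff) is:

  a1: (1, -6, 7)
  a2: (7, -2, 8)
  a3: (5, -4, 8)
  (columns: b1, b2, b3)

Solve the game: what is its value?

-2

Row minima: a1 → -6, a2 → -2, a3 → -4; maximin = -2.
Column maxima: b1 → 7, b2 → -2, b3 → 8; minimax = -2.
Since maximin = minimax = -2, there is a saddle point and the value is -2.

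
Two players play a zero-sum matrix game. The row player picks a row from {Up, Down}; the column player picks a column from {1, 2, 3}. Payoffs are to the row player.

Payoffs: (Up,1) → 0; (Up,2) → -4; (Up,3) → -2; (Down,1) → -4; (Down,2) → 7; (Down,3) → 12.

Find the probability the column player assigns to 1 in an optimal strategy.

11/15

Row minima: Up → -4, Down → -4; maximin = -4.
Column maxima: 1 → 0, 2 → 7, 3 → 12; minimax = 0.
-4 ≠ 0, so there is no saddle point; optimal play is mixed.
3 is strictly dominated by 2 (it gives the row player strictly more in every row), so the column player never plays it.
On the remaining 2×2 (Up, Down vs 1, 2):
Let the row player play Up with probability p. Expected payoff against 1: 0p + (-4)(1−p) = 4p − 4; against 2: (-4)p + 7(1−p) = −11p + 7.
Setting these equal: 4p − 4 = −11p + 7 ⇒ 15p = 11 ⇒ p = 11/15, and the value is (4)·(11/15) − 4 = -16/15.
For the column player: with q = P(1), equating Up's and Down's payoffs gives 4q − 4 = −11q + 7 ⇒ q = 11/15.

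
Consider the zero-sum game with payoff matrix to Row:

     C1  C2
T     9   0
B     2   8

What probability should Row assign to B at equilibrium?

Row minima: T → 0, B → 2; maximin = 2.
Column maxima: C1 → 9, C2 → 8; minimax = 8.
2 ≠ 8, so there is no saddle point; optimal play is mixed.
Let Row play T with probability p. Expected payoff against C1: 9p + 2(1−p) = 7p + 2; against C2: 0p + 8(1−p) = −8p + 8.
Setting these equal: 7p + 2 = −8p + 8 ⇒ 15p = 6 ⇒ p = 2/5, and the value is (7)·(2/5) + 2 = 24/5.
For Column: with q = P(C1), equating T's and B's payoffs gives 9q = −6q + 8 ⇒ q = 8/15.

3/5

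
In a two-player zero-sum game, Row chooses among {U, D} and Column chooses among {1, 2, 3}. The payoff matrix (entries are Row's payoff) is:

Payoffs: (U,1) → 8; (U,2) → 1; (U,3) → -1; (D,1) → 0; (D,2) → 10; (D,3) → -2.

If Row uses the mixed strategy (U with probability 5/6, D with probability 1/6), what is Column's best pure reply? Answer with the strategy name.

3

If Column plays 1, Row's expected payoff is (5/6)·8 + (1/6)·0 = 20/3.
If Column plays 2, Row's expected payoff is (5/6)·1 + (1/6)·10 = 5/2.
If Column plays 3, Row's expected payoff is (5/6)·(-1) + (1/6)·(-2) = -7/6.
Column minimizes Row's payoff; the smallest is -7/6, so the best response is 3.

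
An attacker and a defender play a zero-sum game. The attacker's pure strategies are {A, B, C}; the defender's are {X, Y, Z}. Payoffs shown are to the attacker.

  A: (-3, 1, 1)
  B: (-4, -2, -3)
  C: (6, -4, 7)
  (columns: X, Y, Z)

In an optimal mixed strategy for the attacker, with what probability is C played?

Row minima: A → -3, B → -4, C → -4; maximin = -3.
Column maxima: X → 6, Y → 1, Z → 7; minimax = 1.
-3 ≠ 1, so there is no saddle point; optimal play is mixed.
B is strictly dominated by A, so the attacker never plays it.
Z is strictly dominated by X (it gives the attacker strictly more in every row), so the defender never plays it.
On the remaining 2×2 (A, C vs X, Y):
Let the attacker play A with probability p. Expected payoff against X: (-3)p + 6(1−p) = −9p + 6; against Y: 1p + (-4)(1−p) = 5p − 4.
Setting these equal: −9p + 6 = 5p − 4 ⇒ −14p = -10 ⇒ p = 5/7, and the value is (-9)·(5/7) + 6 = -3/7.
For the defender: with q = P(X), equating A's and C's payoffs gives −4q + 1 = 10q − 4 ⇒ q = 5/14.

2/7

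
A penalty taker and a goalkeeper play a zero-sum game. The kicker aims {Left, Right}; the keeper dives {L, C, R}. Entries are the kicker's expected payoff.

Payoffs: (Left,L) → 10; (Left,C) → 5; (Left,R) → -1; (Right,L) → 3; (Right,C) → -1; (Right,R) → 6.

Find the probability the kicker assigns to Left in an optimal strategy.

7/13

Row minima: Left → -1, Right → -1; maximin = -1.
Column maxima: L → 10, C → 5, R → 6; minimax = 5.
-1 ≠ 5, so there is no saddle point; optimal play is mixed.
L is strictly dominated by C (it gives the kicker strictly more in every row), so the keeper never plays it.
On the remaining 2×2 (Left, Right vs C, R):
Let the kicker play Left with probability p. Expected payoff against C: 5p + (-1)(1−p) = 6p − 1; against R: (-1)p + 6(1−p) = −7p + 6.
Setting these equal: 6p − 1 = −7p + 6 ⇒ 13p = 7 ⇒ p = 7/13, and the value is (6)·(7/13) − 1 = 29/13.
For the keeper: with q = P(C), equating Left's and Right's payoffs gives 6q − 1 = −7q + 6 ⇒ q = 7/13.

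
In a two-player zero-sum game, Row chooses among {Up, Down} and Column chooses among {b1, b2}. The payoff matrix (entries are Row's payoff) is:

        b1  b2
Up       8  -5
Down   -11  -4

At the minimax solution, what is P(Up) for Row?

7/20

Row minima: Up → -5, Down → -11; maximin = -5.
Column maxima: b1 → 8, b2 → -4; minimax = -4.
-5 ≠ -4, so there is no saddle point; optimal play is mixed.
Let Row play Up with probability p. Expected payoff against b1: 8p + (-11)(1−p) = 19p − 11; against b2: (-5)p + (-4)(1−p) = −p − 4.
Setting these equal: 19p − 11 = −p − 4 ⇒ 20p = 7 ⇒ p = 7/20, and the value is (19)·(7/20) − 11 = -87/20.
For Column: with q = P(b1), equating Up's and Down's payoffs gives 13q − 5 = −7q − 4 ⇒ q = 1/20.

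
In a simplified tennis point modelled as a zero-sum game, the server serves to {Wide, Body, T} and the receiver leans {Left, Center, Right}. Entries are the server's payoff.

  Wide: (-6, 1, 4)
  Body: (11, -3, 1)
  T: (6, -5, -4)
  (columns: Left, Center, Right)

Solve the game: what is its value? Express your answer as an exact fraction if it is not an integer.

Row minima: Wide → -6, Body → -3, T → -5; maximin = -3.
Column maxima: Left → 11, Center → 1, Right → 4; minimax = 1.
-3 ≠ 1, so there is no saddle point; optimal play is mixed.
T is strictly dominated by Body, so the server never plays it.
Right is strictly dominated by Center (it gives the server strictly more in every row), so the receiver never plays it.
On the remaining 2×2 (Wide, Body vs Left, Center):
Let the server play Wide with probability p. Expected payoff against Left: (-6)p + 11(1−p) = −17p + 11; against Center: 1p + (-3)(1−p) = 4p − 3.
Setting these equal: −17p + 11 = 4p − 3 ⇒ −21p = -14 ⇒ p = 2/3, and the value is (-17)·(2/3) + 11 = -1/3.
For the receiver: with q = P(Left), equating Wide's and Body's payoffs gives −7q + 1 = 14q − 3 ⇒ q = 4/21.

-1/3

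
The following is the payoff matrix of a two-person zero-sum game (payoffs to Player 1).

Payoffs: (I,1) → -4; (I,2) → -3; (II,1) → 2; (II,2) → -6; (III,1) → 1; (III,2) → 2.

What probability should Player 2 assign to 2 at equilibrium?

1/9

Row minima: I → -4, II → -6, III → 1; maximin = 1.
Column maxima: 1 → 2, 2 → 2; minimax = 2.
1 ≠ 2, so there is no saddle point; optimal play is mixed.
I is strictly dominated by III, so Player 1 never plays it.
On the remaining 2×2 (II, III vs 1, 2):
Let Player 1 play II with probability p. Expected payoff against 1: 2p + 1(1−p) = p + 1; against 2: (-6)p + 2(1−p) = −8p + 2.
Setting these equal: p + 1 = −8p + 2 ⇒ 9p = 1 ⇒ p = 1/9, and the value is (1)·(1/9) + 1 = 10/9.
For Player 2: with q = P(1), equating II's and III's payoffs gives 8q − 6 = −q + 2 ⇒ q = 8/9.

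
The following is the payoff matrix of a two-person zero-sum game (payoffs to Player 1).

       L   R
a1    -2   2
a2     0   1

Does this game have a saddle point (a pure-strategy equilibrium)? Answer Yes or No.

Yes

Row minima: a1 → -2, a2 → 0; maximin = 0.
Column maxima: L → 0, R → 2; minimax = 0.
maximin = minimax = 0, so a saddle point exists.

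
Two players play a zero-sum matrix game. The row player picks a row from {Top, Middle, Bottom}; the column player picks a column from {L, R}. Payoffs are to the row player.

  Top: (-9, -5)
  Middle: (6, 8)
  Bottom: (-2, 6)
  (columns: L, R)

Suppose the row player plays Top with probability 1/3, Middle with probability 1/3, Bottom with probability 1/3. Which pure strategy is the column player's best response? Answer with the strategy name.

L

If the column player plays L, the row player's expected payoff is (1/3)·(-9) + (1/3)·6 + (1/3)·(-2) = -5/3.
If the column player plays R, the row player's expected payoff is (1/3)·(-5) + (1/3)·8 + (1/3)·6 = 3.
The column player minimizes the row player's payoff; the smallest is -5/3, so the best response is L.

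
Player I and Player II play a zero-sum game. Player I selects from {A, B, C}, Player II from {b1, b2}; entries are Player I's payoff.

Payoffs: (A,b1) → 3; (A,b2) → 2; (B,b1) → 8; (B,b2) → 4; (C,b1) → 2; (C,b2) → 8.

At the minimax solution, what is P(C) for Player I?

2/5

Row minima: A → 2, B → 4, C → 2; maximin = 4.
Column maxima: b1 → 8, b2 → 8; minimax = 8.
4 ≠ 8, so there is no saddle point; optimal play is mixed.
A is strictly dominated by B, so Player I never plays it.
On the remaining 2×2 (B, C vs b1, b2):
Let Player I play B with probability p. Expected payoff against b1: 8p + 2(1−p) = 6p + 2; against b2: 4p + 8(1−p) = −4p + 8.
Setting these equal: 6p + 2 = −4p + 8 ⇒ 10p = 6 ⇒ p = 3/5, and the value is (6)·(3/5) + 2 = 28/5.
For Player II: with q = P(b1), equating B's and C's payoffs gives 4q + 4 = −6q + 8 ⇒ q = 2/5.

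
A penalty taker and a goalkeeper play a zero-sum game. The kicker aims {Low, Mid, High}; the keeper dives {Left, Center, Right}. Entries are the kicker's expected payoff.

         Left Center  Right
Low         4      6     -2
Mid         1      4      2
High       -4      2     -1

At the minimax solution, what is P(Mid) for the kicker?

6/7

Row minima: Low → -2, Mid → 1, High → -4; maximin = 1.
Column maxima: Left → 4, Center → 6, Right → 2; minimax = 2.
1 ≠ 2, so there is no saddle point; optimal play is mixed.
High is strictly dominated by Mid, so the kicker never plays it.
Center is strictly dominated by Left (it gives the kicker strictly more in every row), so the keeper never plays it.
On the remaining 2×2 (Low, Mid vs Left, Right):
Let the kicker play Low with probability p. Expected payoff against Left: 4p + 1(1−p) = 3p + 1; against Right: (-2)p + 2(1−p) = −4p + 2.
Setting these equal: 3p + 1 = −4p + 2 ⇒ 7p = 1 ⇒ p = 1/7, and the value is (3)·(1/7) + 1 = 10/7.
For the keeper: with q = P(Left), equating Low's and Mid's payoffs gives 6q − 2 = −q + 2 ⇒ q = 4/7.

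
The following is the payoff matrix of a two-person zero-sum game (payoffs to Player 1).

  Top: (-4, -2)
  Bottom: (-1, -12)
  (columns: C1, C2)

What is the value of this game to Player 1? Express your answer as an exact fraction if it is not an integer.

Row minima: Top → -4, Bottom → -12; maximin = -4.
Column maxima: C1 → -1, C2 → -2; minimax = -2.
-4 ≠ -2, so there is no saddle point; optimal play is mixed.
Let Player 1 play Top with probability p. Expected payoff against C1: (-4)p + (-1)(1−p) = −3p − 1; against C2: (-2)p + (-12)(1−p) = 10p − 12.
Setting these equal: −3p − 1 = 10p − 12 ⇒ −13p = -11 ⇒ p = 11/13, and the value is (-3)·(11/13) − 1 = -46/13.
For Player 2: with q = P(C1), equating Top's and Bottom's payoffs gives −2q − 2 = 11q − 12 ⇒ q = 10/13.

-46/13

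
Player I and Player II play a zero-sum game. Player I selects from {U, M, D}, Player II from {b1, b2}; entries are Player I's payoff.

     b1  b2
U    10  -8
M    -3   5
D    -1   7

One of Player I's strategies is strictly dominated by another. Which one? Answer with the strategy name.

M

D gives a strictly higher payoff than M against every column: -1 > -3, 7 > 5.
So M is strictly dominated and Player I never plays it.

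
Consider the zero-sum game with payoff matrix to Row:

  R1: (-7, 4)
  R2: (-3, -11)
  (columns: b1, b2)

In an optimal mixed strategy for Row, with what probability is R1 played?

Row minima: R1 → -7, R2 → -11; maximin = -7.
Column maxima: b1 → -3, b2 → 4; minimax = -3.
-7 ≠ -3, so there is no saddle point; optimal play is mixed.
Let Row play R1 with probability p. Expected payoff against b1: (-7)p + (-3)(1−p) = −4p − 3; against b2: 4p + (-11)(1−p) = 15p − 11.
Setting these equal: −4p − 3 = 15p − 11 ⇒ −19p = -8 ⇒ p = 8/19, and the value is (-4)·(8/19) − 3 = -89/19.
For Column: with q = P(b1), equating R1's and R2's payoffs gives −11q + 4 = 8q − 11 ⇒ q = 15/19.

8/19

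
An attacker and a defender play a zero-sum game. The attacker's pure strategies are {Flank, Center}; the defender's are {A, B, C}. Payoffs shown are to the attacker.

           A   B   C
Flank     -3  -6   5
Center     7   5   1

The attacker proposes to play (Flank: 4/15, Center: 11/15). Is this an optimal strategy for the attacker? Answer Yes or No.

Against A this mix gives (4/15)·(-3) + (11/15)·7 = 13/3.
Against B this mix gives (4/15)·(-6) + (11/15)·5 = 31/15.
Against C this mix gives (4/15)·5 + (11/15)·1 = 31/15.
All of the defender's active replies (B, C) yield 31/15, and no column does worse for the attacker. The mix makes the defender indifferent and guarantees 31/15, so it is optimal.

Yes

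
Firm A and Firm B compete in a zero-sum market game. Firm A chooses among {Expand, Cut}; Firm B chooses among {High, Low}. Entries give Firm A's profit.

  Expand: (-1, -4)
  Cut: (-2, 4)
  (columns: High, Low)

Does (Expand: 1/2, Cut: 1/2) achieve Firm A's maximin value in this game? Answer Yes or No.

Against High this mix gives (1/2)·(-1) + (1/2)·(-2) = -3/2.
Against Low this mix gives (1/2)·(-4) + (1/2)·4 = 0.
Firm B will play High, holding Firm A to -3/2. Shifting weight toward the row that does better against High would raise this floor (the equalizing mix achieves -4/3 against both High and Low), so the proposed strategy is not optimal.

No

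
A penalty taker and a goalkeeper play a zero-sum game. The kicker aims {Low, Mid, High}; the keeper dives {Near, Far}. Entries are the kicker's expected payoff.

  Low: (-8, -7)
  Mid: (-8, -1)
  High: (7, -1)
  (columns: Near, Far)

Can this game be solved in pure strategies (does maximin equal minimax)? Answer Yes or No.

Row minima: Low → -8, Mid → -8, High → -1; maximin = -1.
Column maxima: Near → 7, Far → -1; minimax = -1.
maximin = minimax = -1, so a saddle point exists.

Yes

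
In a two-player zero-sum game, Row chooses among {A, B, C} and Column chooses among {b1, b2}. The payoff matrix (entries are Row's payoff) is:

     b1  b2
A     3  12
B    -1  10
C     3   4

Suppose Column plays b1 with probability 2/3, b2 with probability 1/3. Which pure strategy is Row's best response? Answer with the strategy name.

Expected payoff of A: (2/3)·3 + (1/3)·12 = 6.
Expected payoff of B: (2/3)·(-1) + (1/3)·10 = 8/3.
Expected payoff of C: (2/3)·3 + (1/3)·4 = 10/3.
The largest is 6, so Row's best response is A.

A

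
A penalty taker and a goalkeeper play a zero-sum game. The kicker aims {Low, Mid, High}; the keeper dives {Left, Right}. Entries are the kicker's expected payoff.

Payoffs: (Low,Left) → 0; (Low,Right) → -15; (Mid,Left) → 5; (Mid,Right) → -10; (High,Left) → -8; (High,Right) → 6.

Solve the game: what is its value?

Row minima: Low → -15, Mid → -10, High → -8; maximin = -8.
Column maxima: Left → 5, Right → 6; minimax = 5.
-8 ≠ 5, so there is no saddle point; optimal play is mixed.
Low is strictly dominated by Mid, so the kicker never plays it.
On the remaining 2×2 (Mid, High vs Left, Right):
Let the kicker play Mid with probability p. Expected payoff against Left: 5p + (-8)(1−p) = 13p − 8; against Right: (-10)p + 6(1−p) = −16p + 6.
Setting these equal: 13p − 8 = −16p + 6 ⇒ 29p = 14 ⇒ p = 14/29, and the value is (13)·(14/29) − 8 = -50/29.
For the keeper: with q = P(Left), equating Mid's and High's payoffs gives 15q − 10 = −14q + 6 ⇒ q = 16/29.

-50/29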